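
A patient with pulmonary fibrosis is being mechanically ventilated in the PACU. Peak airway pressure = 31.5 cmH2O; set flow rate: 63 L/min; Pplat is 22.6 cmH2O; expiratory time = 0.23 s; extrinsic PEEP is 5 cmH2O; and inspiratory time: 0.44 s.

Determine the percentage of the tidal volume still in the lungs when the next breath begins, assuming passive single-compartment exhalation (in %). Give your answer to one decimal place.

35.6

Flow: 63 L/min ÷ 60 = 1.05 L/s.
Vt = flow × Ti = 1.05 L/s × 0.44 s × 1000 mL/L = 462.0 mL.
R = (PIP − Pplat)/V̇ = (31.5 − 22.6) / 1.05 = 8.9/1.05 = 8.476 cmH2O·s/L.
C = Vt/(Pplat − PEEP) = 462.0 / (22.6 − 5) = 462.0/17.6 = 26.25 mL/cmH2O.
τ = R × C = 8.476 × 0.02625 L/cmH2O = 0.2225 s.
Fraction remaining at end-expiration = e^(−Te/τ) = e^(−0.23/0.2225) = 0.3557 → 35.57%.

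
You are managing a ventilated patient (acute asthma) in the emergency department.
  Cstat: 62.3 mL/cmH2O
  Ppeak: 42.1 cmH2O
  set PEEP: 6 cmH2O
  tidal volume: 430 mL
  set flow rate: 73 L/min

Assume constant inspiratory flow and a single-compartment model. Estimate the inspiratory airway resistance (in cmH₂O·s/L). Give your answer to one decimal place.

24.0

Flow: 73 L/min ÷ 60 = 1.2167 L/s.
Equation of motion (constant flow): PIP = Vt/C + R·V̇ + PEEP.
R·V̇ = PIP − Vt/C − PEEP = 42.1 − 430/62.3 − 6 = 42.1 − 6.902 − 6 = 29.198 cmH2O.
R = 29.198 / 1.2167 = 23.998 cmH2O·s/L.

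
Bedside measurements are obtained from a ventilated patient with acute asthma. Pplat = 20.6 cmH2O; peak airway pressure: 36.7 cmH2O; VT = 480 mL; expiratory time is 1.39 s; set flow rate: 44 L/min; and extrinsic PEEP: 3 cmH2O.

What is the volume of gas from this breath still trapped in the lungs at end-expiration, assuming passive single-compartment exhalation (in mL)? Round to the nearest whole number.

Flow: 44 L/min ÷ 60 = 0.7333 L/s.
R = (PIP − Pplat)/V̇ = (36.7 − 20.6) / 0.7333 = 16.1/0.7333 = 21.956 cmH2O·s/L.
C = Vt/(Pplat − PEEP) = 480.0 / (20.6 − 3) = 480.0/17.6 = 27.273 mL/cmH2O.
τ = R × C = 21.956 × 0.02727 L/cmH2O = 0.5987 s.
Fraction remaining = e^(−Te/τ) = e^(−1.39/0.5987) = 0.09811.
Trapped volume = 480.0 × 0.09811 = 47.093 mL.

47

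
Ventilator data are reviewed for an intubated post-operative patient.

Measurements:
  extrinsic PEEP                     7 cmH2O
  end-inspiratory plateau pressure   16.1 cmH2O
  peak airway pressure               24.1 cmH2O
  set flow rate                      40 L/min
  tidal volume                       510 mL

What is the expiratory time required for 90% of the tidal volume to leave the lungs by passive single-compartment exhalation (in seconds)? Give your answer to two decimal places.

Flow: 40 L/min ÷ 60 = 0.6667 L/s.
R = (PIP − Pplat)/V̇ = (24.1 − 16.1) / 0.6667 = 8.0/0.6667 = 11.999 cmH2O·s/L.
C = Vt/(Pplat − PEEP) = 510.0 / (16.1 − 7) = 510.0/9.1 = 56.044 mL/cmH2O.
τ = R × C = 11.999 × 0.05604 L/cmH2O = 0.6724 s.
t = −τ·ln(1 − 0.90) = −0.6724·ln(0.1) = 1.548 s.

1.55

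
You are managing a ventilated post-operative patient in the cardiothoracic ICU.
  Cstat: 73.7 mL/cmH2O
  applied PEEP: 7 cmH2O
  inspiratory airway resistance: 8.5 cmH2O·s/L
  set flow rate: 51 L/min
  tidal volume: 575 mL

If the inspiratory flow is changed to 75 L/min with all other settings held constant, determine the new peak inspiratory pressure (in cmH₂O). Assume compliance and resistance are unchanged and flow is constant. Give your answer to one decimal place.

Flow: 51 L/min ÷ 60 = 0.85 L/s.
New flow: 75 L/min ÷ 60 = 1.25 L/s.
PIP = Vt/C + R·V̇ + PEEP (constant-flow equation of motion).
Only the resistive term changes: ΔPIP = R × ΔV̇ = 8.5 × (1.25 − 0.85) = 8.5 × 0.4 = 3.4 cmH2O.
Original PIP = 575/73.7 + 8.5×0.85 + 7 = 22.027 cmH2O; new PIP = 22.027 + (3.4) = 25.427 cmH2O.

25.4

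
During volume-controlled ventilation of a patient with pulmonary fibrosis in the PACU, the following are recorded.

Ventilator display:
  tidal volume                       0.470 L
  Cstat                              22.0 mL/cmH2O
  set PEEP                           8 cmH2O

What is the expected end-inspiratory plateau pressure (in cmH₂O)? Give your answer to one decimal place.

29.4

Pplat = PEEP + Vt / Cstat = 8 + 470 / 22.0 = 8 + 21.364 = 29.364 cmH2O.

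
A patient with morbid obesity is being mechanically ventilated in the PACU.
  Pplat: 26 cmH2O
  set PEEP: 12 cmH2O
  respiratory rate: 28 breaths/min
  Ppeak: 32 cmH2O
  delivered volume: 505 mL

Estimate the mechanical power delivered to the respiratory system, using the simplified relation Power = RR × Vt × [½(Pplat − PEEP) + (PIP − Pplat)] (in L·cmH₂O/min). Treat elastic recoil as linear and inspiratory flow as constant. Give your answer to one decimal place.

183.8

Per-breath work = Vt × [½(Pplat−PEEP) + (PIP−Pplat)] = 0.505 × [0.5×14.0 + 6.0] = 0.505 × 13.0 = 6.565 L·cmH2O.
Power = 28 × 6.565 = 183.82 L·cmH2O/min.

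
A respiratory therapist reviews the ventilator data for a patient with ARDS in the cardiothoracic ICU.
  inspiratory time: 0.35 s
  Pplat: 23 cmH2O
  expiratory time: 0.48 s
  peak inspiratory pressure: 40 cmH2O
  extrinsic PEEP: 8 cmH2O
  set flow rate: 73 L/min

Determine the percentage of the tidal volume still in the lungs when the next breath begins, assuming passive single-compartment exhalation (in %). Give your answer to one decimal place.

29.8

Flow: 73 L/min ÷ 60 = 1.2167 L/s.
Vt = flow × Ti = 1.2167 L/s × 0.35 s × 1000 mL/L = 425.85 mL.
R = (PIP − Pplat)/V̇ = (40 − 23) / 1.2167 = 17.0/1.2167 = 13.972 cmH2O·s/L.
C = Vt/(Pplat − PEEP) = 425.85 / (23 − 8) = 425.85/15.0 = 28.39 mL/cmH2O.
τ = R × C = 13.972 × 0.02839 L/cmH2O = 0.3967 s.
Fraction remaining at end-expiration = e^(−Te/τ) = e^(−0.48/0.3967) = 0.2982 → 29.82%.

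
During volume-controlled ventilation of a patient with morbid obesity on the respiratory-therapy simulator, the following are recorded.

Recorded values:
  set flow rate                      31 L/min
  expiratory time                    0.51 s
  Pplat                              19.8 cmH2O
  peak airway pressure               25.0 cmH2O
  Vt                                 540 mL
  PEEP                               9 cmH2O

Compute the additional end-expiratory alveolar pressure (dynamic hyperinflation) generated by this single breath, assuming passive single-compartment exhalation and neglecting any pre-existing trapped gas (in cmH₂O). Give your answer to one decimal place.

3.9

Flow: 31 L/min ÷ 60 = 0.5167 L/s.
R = (PIP − Pplat)/V̇ = (25.0 − 19.8) / 0.5167 = 5.2/0.5167 = 10.064 cmH2O·s/L.
C = Vt/(Pplat − PEEP) = 540.0 / (19.8 − 9) = 540.0/10.8 = 50.0 mL/cmH2O.
τ = R × C = 10.064 × 0.05 L/cmH2O = 0.5032 s.
Fraction remaining = e^(−Te/τ) = e^(−0.51/0.5032) = 0.3629; trapped volume = 540.0 × 0.3629 = 195.97 mL.
Additional alveolar pressure from trapping ≈ V_trapped / C = 195.97 / 50.0 = 3.919 cmH2O.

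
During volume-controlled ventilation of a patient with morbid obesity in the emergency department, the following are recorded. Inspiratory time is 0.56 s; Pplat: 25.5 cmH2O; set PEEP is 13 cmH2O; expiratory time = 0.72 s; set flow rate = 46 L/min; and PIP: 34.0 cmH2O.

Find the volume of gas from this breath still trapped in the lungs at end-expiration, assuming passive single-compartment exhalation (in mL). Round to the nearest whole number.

65

Flow: 46 L/min ÷ 60 = 0.7667 L/s.
Vt = flow × Ti = 0.7667 L/s × 0.56 s × 1000 mL/L = 429.35 mL.
R = (PIP − Pplat)/V̇ = (34.0 − 25.5) / 0.7667 = 8.5/0.7667 = 11.086 cmH2O·s/L.
C = Vt/(Pplat − PEEP) = 429.35 / (25.5 − 13) = 429.35/12.5 = 34.348 mL/cmH2O.
τ = R × C = 11.086 × 0.03435 L/cmH2O = 0.3808 s.
Fraction remaining = e^(−Te/τ) = e^(−0.72/0.3808) = 0.151.
Trapped volume = 429.35 × 0.151 = 64.832 mL.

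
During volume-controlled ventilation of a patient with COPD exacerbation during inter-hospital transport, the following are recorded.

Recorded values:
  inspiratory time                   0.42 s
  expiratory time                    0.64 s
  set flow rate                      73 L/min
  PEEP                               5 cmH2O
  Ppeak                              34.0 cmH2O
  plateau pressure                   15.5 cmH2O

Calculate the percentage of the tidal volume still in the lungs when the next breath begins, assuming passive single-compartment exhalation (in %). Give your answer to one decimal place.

42.1

Flow: 73 L/min ÷ 60 = 1.2167 L/s.
Vt = flow × Ti = 1.2167 L/s × 0.42 s × 1000 mL/L = 511.01 mL.
R = (PIP − Pplat)/V̇ = (34.0 − 15.5) / 1.2167 = 18.5/1.2167 = 15.205 cmH2O·s/L.
C = Vt/(Pplat − PEEP) = 511.01 / (15.5 − 5) = 511.01/10.5 = 48.668 mL/cmH2O.
τ = R × C = 15.205 × 0.04867 L/cmH2O = 0.74 s.
Fraction remaining at end-expiration = e^(−Te/τ) = e^(−0.64/0.74) = 0.4211 → 42.11%.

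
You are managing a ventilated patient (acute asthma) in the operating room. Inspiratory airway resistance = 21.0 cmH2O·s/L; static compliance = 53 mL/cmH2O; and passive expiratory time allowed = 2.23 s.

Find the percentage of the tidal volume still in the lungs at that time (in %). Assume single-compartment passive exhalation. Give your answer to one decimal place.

τ = R × C = 21.0 × 53 mL/cmH2O = 21.0 × 0.053 L/cmH2O = 1.113 s.
Passive exhalation: V(t)/V₀ = e^(−t/τ) = e^(−2.23/1.113) = 0.1348.
Fraction remaining = 0.1348 → 13.48%.

13.5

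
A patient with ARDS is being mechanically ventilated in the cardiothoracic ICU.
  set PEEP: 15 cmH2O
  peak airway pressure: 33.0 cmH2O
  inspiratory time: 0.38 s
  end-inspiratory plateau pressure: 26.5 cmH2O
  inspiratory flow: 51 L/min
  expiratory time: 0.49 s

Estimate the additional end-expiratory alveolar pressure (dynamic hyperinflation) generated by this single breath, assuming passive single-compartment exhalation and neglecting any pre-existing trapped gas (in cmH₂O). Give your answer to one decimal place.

Flow: 51 L/min ÷ 60 = 0.85 L/s.
Vt = flow × Ti = 0.85 L/s × 0.38 s × 1000 mL/L = 323.0 mL.
R = (PIP − Pplat)/V̇ = (33.0 − 26.5) / 0.85 = 6.5/0.85 = 7.647 cmH2O·s/L.
C = Vt/(Pplat − PEEP) = 323.0 / (26.5 − 15) = 323.0/11.5 = 28.087 mL/cmH2O.
τ = R × C = 7.647 × 0.02809 L/cmH2O = 0.2148 s.
Fraction remaining = e^(−Te/τ) = e^(−0.49/0.2148) = 0.1022; trapped volume = 323.0 × 0.1022 = 33.011 mL.
Additional alveolar pressure from trapping ≈ V_trapped / C = 33.011 / 28.087 = 1.175 cmH2O.

1.2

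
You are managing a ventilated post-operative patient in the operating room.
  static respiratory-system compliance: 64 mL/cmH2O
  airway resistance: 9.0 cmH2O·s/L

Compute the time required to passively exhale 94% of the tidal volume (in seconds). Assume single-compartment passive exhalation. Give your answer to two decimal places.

1.62

τ = R × C = 9.0 × 64 mL/cmH2O = 9.0 × 0.064 L/cmH2O = 0.576 s.
Exhaled fraction f = 1 − e^(−t/τ) → t = −τ·ln(1 − f) = −0.576·ln(0.06) = 1.621 s.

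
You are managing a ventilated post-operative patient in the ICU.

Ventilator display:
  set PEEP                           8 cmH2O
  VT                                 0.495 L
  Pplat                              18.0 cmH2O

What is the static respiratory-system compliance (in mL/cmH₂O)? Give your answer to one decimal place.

Cstat = Vt / (Pplat − PEEP) = 495 / (18.0 − 8) = 495 / 10.0 = 49.5 mL/cmH2O.

49.5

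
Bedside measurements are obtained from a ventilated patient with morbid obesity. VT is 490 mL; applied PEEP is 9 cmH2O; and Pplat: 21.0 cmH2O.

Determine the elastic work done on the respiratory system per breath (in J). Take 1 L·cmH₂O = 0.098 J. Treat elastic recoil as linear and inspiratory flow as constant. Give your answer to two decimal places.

Elastic work ≈ ½ × (Pplat − PEEP) × Vt = 0.5 × (21.0 − 9) × 0.490 L = 0.5 × 12.0 × 0.490 = 2.94 L·cmH2O.
× 0.098 J/(L·cmH2O) → 0.2881 J.

0.29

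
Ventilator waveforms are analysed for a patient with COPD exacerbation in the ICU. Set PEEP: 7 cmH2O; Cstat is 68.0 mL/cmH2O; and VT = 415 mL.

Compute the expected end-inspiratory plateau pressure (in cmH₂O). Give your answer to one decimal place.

13.1

Pplat = PEEP + Vt / Cstat = 7 + 415 / 68.0 = 7 + 6.103 = 13.103 cmH2O.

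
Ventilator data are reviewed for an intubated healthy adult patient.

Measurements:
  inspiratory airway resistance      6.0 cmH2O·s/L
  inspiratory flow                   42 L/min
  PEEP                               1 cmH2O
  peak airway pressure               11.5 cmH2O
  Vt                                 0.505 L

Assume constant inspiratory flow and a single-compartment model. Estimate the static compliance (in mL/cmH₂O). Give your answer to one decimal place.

80.2

Flow: 42 L/min ÷ 60 = 0.7 L/s.
Equation of motion (constant flow): PIP = Vt/C + R·V̇ + PEEP.
Vt/C = PIP − R·V̇ − PEEP = 11.5 − 6.0×0.7 − 1 = 11.5 − 4.2 − 1 = 6.3 cmH2O.
C = Vt / 6.3 = 505 / 6.3 = 80.159 mL/cmH2O.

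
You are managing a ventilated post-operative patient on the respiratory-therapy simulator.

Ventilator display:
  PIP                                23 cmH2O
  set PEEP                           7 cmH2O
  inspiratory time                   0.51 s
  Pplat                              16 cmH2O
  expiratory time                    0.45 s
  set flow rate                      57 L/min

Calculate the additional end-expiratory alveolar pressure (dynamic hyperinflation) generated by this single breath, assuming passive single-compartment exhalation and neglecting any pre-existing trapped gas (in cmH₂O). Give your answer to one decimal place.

Flow: 57 L/min ÷ 60 = 0.95 L/s.
Vt = flow × Ti = 0.95 L/s × 0.51 s × 1000 mL/L = 484.5 mL.
R = (PIP − Pplat)/V̇ = (23 − 16) / 0.95 = 7.0/0.95 = 7.368 cmH2O·s/L.
C = Vt/(Pplat − PEEP) = 484.5 / (16 − 7) = 484.5/9.0 = 53.833 mL/cmH2O.
τ = R × C = 7.368 × 0.05383 L/cmH2O = 0.3966 s.
Fraction remaining = e^(−Te/τ) = e^(−0.45/0.3966) = 0.3215; trapped volume = 484.5 × 0.3215 = 155.77 mL.
Additional alveolar pressure from trapping ≈ V_trapped / C = 155.77 / 53.833 = 2.894 cmH2O.

2.9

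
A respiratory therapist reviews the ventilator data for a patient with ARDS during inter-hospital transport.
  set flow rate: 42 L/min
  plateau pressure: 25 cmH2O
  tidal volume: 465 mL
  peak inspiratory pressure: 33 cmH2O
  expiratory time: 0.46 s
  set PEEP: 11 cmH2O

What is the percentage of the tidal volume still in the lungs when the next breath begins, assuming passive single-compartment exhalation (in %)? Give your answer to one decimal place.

Flow: 42 L/min ÷ 60 = 0.7 L/s.
R = (PIP − Pplat)/V̇ = (33 − 25) / 0.7 = 8.0/0.7 = 11.429 cmH2O·s/L.
C = Vt/(Pplat − PEEP) = 465.0 / (25 − 11) = 465.0/14.0 = 33.214 mL/cmH2O.
τ = R × C = 11.429 × 0.03321 L/cmH2O = 0.3796 s.
Fraction remaining at end-expiration = e^(−Te/τ) = e^(−0.46/0.3796) = 0.2977 → 29.77%.

29.8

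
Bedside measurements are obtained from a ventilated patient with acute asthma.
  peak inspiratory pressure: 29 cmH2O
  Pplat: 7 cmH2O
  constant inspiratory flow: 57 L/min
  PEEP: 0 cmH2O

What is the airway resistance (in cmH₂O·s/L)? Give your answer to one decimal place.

Flow: 57 L/min ÷ 60 = 0.95 L/s.
Raw = (PIP − Pplat) / flow = (29 − 7) / 0.95 = 22.0 / 0.95 = 23.158 cmH2O·s/L.

23.2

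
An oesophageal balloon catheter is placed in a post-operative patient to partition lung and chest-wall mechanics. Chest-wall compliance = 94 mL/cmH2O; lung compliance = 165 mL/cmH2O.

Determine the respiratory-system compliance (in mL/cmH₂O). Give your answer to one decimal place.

59.9

Lung and chest wall are elastances in series: 1/Crs = 1/CL + 1/Ccw.
1/Crs = 1/165 + 1/94 = 0.0167.
Crs = 59.88 mL/cmH2O.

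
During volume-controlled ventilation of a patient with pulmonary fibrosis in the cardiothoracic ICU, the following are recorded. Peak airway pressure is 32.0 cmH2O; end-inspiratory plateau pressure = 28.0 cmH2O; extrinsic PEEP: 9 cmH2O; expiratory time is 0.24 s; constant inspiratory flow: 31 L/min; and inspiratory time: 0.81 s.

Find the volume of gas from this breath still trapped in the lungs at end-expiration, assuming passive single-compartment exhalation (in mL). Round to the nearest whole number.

Flow: 31 L/min ÷ 60 = 0.5167 L/s.
Vt = flow × Ti = 0.5167 L/s × 0.81 s × 1000 mL/L = 418.53 mL.
R = (PIP − Pplat)/V̇ = (32.0 − 28.0) / 0.5167 = 4.0/0.5167 = 7.741 cmH2O·s/L.
C = Vt/(Pplat − PEEP) = 418.53 / (28.0 − 9) = 418.53/19.0 = 22.028 mL/cmH2O.
τ = R × C = 7.741 × 0.02203 L/cmH2O = 0.1705 s.
Fraction remaining = e^(−Te/τ) = e^(−0.24/0.1705) = 0.2447.
Trapped volume = 418.53 × 0.2447 = 102.41 mL.

102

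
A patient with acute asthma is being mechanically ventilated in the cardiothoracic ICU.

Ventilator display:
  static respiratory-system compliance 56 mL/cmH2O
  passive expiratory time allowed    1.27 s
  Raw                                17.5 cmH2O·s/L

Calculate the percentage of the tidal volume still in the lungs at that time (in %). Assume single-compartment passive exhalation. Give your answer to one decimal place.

27.4

τ = R × C = 17.5 × 56 mL/cmH2O = 17.5 × 0.056 L/cmH2O = 0.98 s.
Passive exhalation: V(t)/V₀ = e^(−t/τ) = e^(−1.27/0.98) = 0.2736.
Fraction remaining = 0.2736 → 27.36%.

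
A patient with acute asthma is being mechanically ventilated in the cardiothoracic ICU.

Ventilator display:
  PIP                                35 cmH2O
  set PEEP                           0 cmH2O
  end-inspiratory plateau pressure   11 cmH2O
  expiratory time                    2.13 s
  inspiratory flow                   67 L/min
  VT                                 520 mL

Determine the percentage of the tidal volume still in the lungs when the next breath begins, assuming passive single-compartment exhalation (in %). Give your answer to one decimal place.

Flow: 67 L/min ÷ 60 = 1.1167 L/s.
R = (PIP − Pplat)/V̇ = (35 − 11) / 1.1167 = 24.0/1.1167 = 21.492 cmH2O·s/L.
C = Vt/(Pplat − PEEP) = 520.0 / (11 − 0) = 520.0/11.0 = 47.273 mL/cmH2O.
τ = R × C = 21.492 × 0.04727 L/cmH2O = 1.016 s.
Fraction remaining at end-expiration = e^(−Te/τ) = e^(−2.13/1.016) = 0.1229 → 12.29%.

12.3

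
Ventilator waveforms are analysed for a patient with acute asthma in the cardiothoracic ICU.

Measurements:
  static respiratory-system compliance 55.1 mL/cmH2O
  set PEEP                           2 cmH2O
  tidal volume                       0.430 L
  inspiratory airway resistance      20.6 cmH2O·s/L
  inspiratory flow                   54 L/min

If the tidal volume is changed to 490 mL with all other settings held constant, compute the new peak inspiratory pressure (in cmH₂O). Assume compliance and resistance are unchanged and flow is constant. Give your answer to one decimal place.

29.4

Flow: 54 L/min ÷ 60 = 0.9 L/s.
PIP = Vt/C + R·V̇ + PEEP (constant-flow equation of motion).
Only the elastic term changes: ΔPIP = ΔVt / C = (490 − 430) / 55.1 = 1.089 cmH2O.
Original PIP = 430/55.1 + 20.6×0.9 + 2 = 28.344 cmH2O; new PIP = 28.344 + (1.089) = 29.433 cmH2O.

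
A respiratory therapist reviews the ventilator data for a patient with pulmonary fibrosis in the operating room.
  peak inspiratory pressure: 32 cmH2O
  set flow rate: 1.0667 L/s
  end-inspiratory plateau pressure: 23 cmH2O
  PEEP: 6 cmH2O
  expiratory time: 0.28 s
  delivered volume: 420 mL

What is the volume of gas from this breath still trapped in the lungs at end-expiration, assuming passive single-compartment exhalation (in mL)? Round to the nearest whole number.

110

R = (PIP − Pplat)/V̇ = (32 − 23) / 1.0667 = 9.0/1.0667 = 8.437 cmH2O·s/L.
C = Vt/(Pplat − PEEP) = 420.0 / (23 − 6) = 420.0/17.0 = 24.706 mL/cmH2O.
τ = R × C = 8.437 × 0.02471 L/cmH2O = 0.2085 s.
Fraction remaining = e^(−Te/τ) = e^(−0.28/0.2085) = 0.2611.
Trapped volume = 420.0 × 0.2611 = 109.66 mL.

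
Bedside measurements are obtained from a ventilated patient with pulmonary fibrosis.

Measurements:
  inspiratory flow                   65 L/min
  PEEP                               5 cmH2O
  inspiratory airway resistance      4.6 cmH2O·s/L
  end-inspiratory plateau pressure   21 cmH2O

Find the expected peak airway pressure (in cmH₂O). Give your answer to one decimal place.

26.0

Flow: 65 L/min ÷ 60 = 1.0833 L/s.
PIP = Pplat + Raw × flow = 21 + 4.6 × 1.0833 = 21 + 4.983 = 25.983 cmH2O.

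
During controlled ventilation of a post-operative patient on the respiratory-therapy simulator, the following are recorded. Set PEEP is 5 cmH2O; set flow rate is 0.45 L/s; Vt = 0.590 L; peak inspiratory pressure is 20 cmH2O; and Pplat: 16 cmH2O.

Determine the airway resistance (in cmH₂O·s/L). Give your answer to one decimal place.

8.9

Raw = (PIP − Pplat) / flow = (20 − 16) / 0.45 = 4.0 / 0.45 = 8.889 cmH2O·s/L.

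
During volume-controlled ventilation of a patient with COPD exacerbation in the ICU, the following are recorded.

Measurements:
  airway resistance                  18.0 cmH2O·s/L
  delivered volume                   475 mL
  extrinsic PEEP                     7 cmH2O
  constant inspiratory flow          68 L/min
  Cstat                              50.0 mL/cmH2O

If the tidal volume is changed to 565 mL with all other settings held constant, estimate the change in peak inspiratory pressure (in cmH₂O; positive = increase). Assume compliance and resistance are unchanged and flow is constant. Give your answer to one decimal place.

PIP = Vt/C + R·V̇ + PEEP (constant-flow equation of motion).
Only the elastic term changes: ΔPIP = ΔVt / C = (565 − 475) / 50.0 = 1.8 cmH2O.

1.8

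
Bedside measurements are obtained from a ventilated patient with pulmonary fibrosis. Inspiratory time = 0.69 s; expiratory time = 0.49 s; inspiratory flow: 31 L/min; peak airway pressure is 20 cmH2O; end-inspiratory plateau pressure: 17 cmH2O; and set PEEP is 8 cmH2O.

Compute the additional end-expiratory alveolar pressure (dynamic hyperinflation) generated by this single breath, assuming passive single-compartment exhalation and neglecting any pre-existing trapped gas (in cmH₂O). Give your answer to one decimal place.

Flow: 31 L/min ÷ 60 = 0.5167 L/s.
Vt = flow × Ti = 0.5167 L/s × 0.69 s × 1000 mL/L = 356.52 mL.
R = (PIP − Pplat)/V̇ = (20 − 17) / 0.5167 = 3.0/0.5167 = 5.806 cmH2O·s/L.
C = Vt/(Pplat − PEEP) = 356.52 / (17 − 8) = 356.52/9.0 = 39.613 mL/cmH2O.
τ = R × C = 5.806 × 0.03961 L/cmH2O = 0.23 s.
Fraction remaining = e^(−Te/τ) = e^(−0.49/0.23) = 0.1188; trapped volume = 356.52 × 0.1188 = 42.355 mL.
Additional alveolar pressure from trapping ≈ V_trapped / C = 42.355 / 39.613 = 1.069 cmH2O.

1.1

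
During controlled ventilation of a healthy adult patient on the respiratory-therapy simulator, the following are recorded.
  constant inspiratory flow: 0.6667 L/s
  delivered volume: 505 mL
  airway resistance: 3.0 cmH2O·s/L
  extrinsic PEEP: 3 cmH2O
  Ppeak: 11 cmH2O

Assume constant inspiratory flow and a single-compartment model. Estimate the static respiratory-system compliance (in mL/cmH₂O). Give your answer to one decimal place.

84.2

Equation of motion (constant flow): PIP = Vt/C + R·V̇ + PEEP.
Vt/C = PIP − R·V̇ − PEEP = 11 − 3.0×0.6667 − 3 = 11 − 2.0 − 3 = 6.0 cmH2O.
C = Vt / 6.0 = 505 / 6.0 = 84.167 mL/cmH2O.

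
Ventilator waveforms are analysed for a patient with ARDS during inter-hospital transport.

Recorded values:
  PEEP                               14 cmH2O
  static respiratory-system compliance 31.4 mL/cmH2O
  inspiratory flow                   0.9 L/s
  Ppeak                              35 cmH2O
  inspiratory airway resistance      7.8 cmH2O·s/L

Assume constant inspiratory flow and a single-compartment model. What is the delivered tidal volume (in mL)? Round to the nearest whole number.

Equation of motion (constant flow): PIP = Vt/C + R·V̇ + PEEP.
Vt/C = PIP − R·V̇ − PEEP = 35 − 7.02 − 14 = 13.98 cmH2O.
Vt = C × 13.98 = 31.4 × 13.98 = 438.97 mL.

439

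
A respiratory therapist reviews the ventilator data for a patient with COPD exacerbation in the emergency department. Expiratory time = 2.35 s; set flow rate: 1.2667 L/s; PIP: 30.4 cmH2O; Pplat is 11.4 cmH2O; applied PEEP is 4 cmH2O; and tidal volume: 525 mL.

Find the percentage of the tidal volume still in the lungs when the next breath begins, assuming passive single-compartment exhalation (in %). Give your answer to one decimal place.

11.0

R = (PIP − Pplat)/V̇ = (30.4 − 11.4) / 1.2667 = 19.0/1.2667 = 15.0 cmH2O·s/L.
C = Vt/(Pplat − PEEP) = 525.0 / (11.4 − 4) = 525.0/7.4 = 70.946 mL/cmH2O.
τ = R × C = 15.0 × 0.07095 L/cmH2O = 1.064 s.
Fraction remaining at end-expiration = e^(−Te/τ) = e^(−2.35/1.064) = 0.1098 → 10.98%.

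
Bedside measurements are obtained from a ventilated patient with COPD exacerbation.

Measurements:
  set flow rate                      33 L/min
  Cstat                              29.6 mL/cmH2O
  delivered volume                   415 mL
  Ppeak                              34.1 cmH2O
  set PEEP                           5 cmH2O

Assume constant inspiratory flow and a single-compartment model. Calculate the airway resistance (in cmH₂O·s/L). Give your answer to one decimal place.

27.4

Flow: 33 L/min ÷ 60 = 0.55 L/s.
Equation of motion (constant flow): PIP = Vt/C + R·V̇ + PEEP.
R·V̇ = PIP − Vt/C − PEEP = 34.1 − 415/29.6 − 5 = 34.1 − 14.02 − 5 = 15.08 cmH2O.
R = 15.08 / 0.55 = 27.418 cmH2O·s/L.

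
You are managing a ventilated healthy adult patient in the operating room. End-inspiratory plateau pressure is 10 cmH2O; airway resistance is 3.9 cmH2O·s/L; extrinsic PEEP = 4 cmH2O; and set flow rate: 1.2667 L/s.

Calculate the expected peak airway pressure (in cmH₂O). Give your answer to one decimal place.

PIP = Pplat + Raw × flow = 10 + 3.9 × 1.2667 = 10 + 4.94 = 14.94 cmH2O.

14.9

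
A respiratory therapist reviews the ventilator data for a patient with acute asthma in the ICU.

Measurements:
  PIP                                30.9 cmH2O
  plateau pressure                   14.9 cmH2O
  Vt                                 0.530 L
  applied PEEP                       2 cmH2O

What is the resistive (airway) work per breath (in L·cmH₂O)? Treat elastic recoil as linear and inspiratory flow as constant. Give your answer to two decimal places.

8.48

With constant inspiratory flow the resistive pressure is constant at PIP − Pplat = 30.9 − 14.9 = 16.0 cmH2O, so resistive work = 16.0 × 0.530 = 8.48 L·cmH2O.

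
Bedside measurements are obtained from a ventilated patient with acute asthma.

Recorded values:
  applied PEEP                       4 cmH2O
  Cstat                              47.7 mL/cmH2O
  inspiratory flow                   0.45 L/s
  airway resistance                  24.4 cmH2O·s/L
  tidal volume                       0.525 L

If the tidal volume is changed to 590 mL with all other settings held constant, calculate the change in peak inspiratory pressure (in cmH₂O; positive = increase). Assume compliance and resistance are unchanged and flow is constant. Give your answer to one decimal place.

1.4

PIP = Vt/C + R·V̇ + PEEP (constant-flow equation of motion).
Only the elastic term changes: ΔPIP = ΔVt / C = (590 − 525) / 47.7 = 1.363 cmH2O.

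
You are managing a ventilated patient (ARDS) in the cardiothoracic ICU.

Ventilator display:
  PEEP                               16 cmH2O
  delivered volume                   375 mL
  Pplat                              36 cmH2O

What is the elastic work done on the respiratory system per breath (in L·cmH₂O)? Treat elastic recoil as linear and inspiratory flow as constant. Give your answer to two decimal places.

Elastic work ≈ ½ × (Pplat − PEEP) × Vt = 0.5 × (36 − 16) × 0.375 L = 0.5 × 20.0 × 0.375 = 3.75 L·cmH2O.

3.75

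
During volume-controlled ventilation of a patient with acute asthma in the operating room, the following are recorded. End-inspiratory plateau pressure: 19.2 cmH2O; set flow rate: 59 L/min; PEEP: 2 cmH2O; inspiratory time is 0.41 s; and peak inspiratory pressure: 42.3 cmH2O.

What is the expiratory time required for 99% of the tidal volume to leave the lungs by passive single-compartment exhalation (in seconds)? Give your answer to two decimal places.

Flow: 59 L/min ÷ 60 = 0.9833 L/s.
Vt = flow × Ti = 0.9833 L/s × 0.41 s × 1000 mL/L = 403.15 mL.
R = (PIP − Pplat)/V̇ = (42.3 − 19.2) / 0.9833 = 23.1/0.9833 = 23.492 cmH2O·s/L.
C = Vt/(Pplat − PEEP) = 403.15 / (19.2 − 2) = 403.15/17.2 = 23.439 mL/cmH2O.
τ = R × C = 23.492 × 0.02344 L/cmH2O = 0.5507 s.
t = −τ·ln(1 − 0.99) = −0.5507·ln(0.01) = 2.536 s.

2.54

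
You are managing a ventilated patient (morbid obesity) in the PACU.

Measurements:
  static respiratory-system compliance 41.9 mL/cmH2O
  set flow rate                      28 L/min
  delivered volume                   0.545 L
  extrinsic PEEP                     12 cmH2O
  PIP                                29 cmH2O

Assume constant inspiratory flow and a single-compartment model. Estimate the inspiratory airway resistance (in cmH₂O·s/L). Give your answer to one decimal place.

Flow: 28 L/min ÷ 60 = 0.4667 L/s.
Equation of motion (constant flow): PIP = Vt/C + R·V̇ + PEEP.
R·V̇ = PIP − Vt/C − PEEP = 29 − 545/41.9 − 12 = 29 − 13.007 − 12 = 3.993 cmH2O.
R = 3.993 / 0.4667 = 8.556 cmH2O·s/L.

8.6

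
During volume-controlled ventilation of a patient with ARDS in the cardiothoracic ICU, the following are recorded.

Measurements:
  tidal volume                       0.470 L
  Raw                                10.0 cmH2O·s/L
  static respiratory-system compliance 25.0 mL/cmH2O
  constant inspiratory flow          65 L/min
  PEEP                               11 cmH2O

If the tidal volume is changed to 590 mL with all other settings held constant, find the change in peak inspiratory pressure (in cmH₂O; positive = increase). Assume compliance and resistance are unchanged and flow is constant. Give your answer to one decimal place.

4.8

PIP = Vt/C + R·V̇ + PEEP (constant-flow equation of motion).
Only the elastic term changes: ΔPIP = ΔVt / C = (590 − 470) / 25.0 = 4.8 cmH2O.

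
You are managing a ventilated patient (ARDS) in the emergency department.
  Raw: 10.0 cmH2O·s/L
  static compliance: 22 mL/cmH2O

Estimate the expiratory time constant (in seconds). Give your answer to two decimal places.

τ = R × C = 10.0 × 22 mL/cmH2O = 10.0 × 0.022 L/cmH2O = 0.22 s.

0.22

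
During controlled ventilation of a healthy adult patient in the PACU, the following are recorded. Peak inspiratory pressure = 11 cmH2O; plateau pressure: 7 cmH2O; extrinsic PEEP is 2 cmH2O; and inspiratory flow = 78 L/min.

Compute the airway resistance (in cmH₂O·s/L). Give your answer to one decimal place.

3.1

Flow: 78 L/min ÷ 60 = 1.3 L/s.
Raw = (PIP − Pplat) / flow = (11 − 7) / 1.3 = 4.0 / 1.3 = 3.077 cmH2O·s/L.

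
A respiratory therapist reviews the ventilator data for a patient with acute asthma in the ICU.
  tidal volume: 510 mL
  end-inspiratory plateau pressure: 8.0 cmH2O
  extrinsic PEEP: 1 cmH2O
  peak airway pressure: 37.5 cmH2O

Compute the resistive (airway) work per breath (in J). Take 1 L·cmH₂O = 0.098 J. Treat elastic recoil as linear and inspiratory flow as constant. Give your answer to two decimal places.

With constant inspiratory flow the resistive pressure is constant at PIP − Pplat = 37.5 − 8.0 = 29.5 cmH2O, so resistive work = 29.5 × 0.510 = 15.045 L·cmH2O.
× 0.098 J/(L·cmH2O) → 1.474 J.

1.47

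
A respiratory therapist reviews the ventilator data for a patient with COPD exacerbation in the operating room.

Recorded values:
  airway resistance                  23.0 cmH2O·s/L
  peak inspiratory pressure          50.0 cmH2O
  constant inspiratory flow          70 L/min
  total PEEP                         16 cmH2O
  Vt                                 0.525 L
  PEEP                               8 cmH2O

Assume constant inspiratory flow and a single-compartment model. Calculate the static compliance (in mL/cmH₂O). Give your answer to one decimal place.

73.3

Flow: 70 L/min ÷ 60 = 1.1667 L/s.
Total PEEP = 16 cmH2O (set 8 + intrinsic 8); this is the baseline alveolar pressure.
Equation of motion (constant flow): PIP = Vt/C + R·V̇ + PEEP.
Vt/C = PIP − R·V̇ − PEEP = 50.0 − 23.0×1.1667 − 16 = 50.0 − 26.834 − 16 = 7.166 cmH2O.
C = Vt / 7.166 = 525 / 7.166 = 73.263 mL/cmH2O.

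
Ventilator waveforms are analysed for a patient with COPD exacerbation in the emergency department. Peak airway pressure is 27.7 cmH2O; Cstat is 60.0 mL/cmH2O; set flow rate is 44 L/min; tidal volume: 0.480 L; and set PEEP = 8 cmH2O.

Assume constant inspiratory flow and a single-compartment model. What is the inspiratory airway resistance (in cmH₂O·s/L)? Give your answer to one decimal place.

Flow: 44 L/min ÷ 60 = 0.7333 L/s.
Equation of motion (constant flow): PIP = Vt/C + R·V̇ + PEEP.
R·V̇ = PIP − Vt/C − PEEP = 27.7 − 480/60.0 − 8 = 27.7 − 8.0 − 8 = 11.7 cmH2O.
R = 11.7 / 0.7333 = 15.955 cmH2O·s/L.

16.0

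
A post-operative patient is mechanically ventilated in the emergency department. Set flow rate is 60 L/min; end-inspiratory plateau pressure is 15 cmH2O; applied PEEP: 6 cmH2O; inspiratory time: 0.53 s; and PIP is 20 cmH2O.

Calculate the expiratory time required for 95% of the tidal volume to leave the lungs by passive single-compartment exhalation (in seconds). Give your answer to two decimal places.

Flow: 60 L/min ÷ 60 = 1 L/s.
Vt = flow × Ti = 1 L/s × 0.53 s × 1000 mL/L = 530.0 mL.
R = (PIP − Pplat)/V̇ = (20 − 15) / 1 = 5.0/1 = 5.0 cmH2O·s/L.
C = Vt/(Pplat − PEEP) = 530.0 / (15 − 6) = 530.0/9.0 = 58.889 mL/cmH2O.
τ = R × C = 5.0 × 0.05889 L/cmH2O = 0.2945 s.
t = −τ·ln(1 − 0.95) = −0.2945·ln(0.05) = 0.8822 s.

0.88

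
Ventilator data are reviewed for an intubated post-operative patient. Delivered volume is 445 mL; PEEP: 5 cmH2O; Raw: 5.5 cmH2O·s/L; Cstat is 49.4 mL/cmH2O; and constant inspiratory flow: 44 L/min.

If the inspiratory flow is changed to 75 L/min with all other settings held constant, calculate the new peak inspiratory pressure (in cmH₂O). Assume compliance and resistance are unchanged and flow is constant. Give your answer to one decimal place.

Flow: 44 L/min ÷ 60 = 0.7333 L/s.
New flow: 75 L/min ÷ 60 = 1.25 L/s.
PIP = Vt/C + R·V̇ + PEEP (constant-flow equation of motion).
Only the resistive term changes: ΔPIP = R × ΔV̇ = 5.5 × (1.25 − 0.7333) = 5.5 × 0.5167 = 2.842 cmH2O.
Original PIP = 445/49.4 + 5.5×0.7333 + 5 = 18.041 cmH2O; new PIP = 18.041 + (2.842) = 20.883 cmH2O.

20.9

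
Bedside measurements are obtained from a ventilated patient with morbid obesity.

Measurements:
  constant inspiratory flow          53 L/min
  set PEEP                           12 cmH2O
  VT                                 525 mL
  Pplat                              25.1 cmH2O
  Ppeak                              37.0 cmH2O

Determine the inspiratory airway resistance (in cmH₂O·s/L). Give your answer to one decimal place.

Flow: 53 L/min ÷ 60 = 0.8833 L/s.
Raw = (PIP − Pplat) / flow = (37.0 − 25.1) / 0.8833 = 11.9 / 0.8833 = 13.472 cmH2O·s/L.

13.5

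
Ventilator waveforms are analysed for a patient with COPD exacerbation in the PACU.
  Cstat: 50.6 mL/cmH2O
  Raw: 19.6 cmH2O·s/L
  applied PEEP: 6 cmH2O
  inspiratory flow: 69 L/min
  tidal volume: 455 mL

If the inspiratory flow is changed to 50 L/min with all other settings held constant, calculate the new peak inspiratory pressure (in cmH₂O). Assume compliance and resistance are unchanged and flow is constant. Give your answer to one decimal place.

31.3

Flow: 69 L/min ÷ 60 = 1.15 L/s.
New flow: 50 L/min ÷ 60 = 0.8333 L/s.
PIP = Vt/C + R·V̇ + PEEP (constant-flow equation of motion).
Only the resistive term changes: ΔPIP = R × ΔV̇ = 19.6 × (0.8333 − 1.15) = 19.6 × -0.3167 = -6.207 cmH2O.
Original PIP = 455/50.6 + 19.6×1.15 + 6 = 37.532 cmH2O; new PIP = 37.532 + (-6.207) = 31.325 cmH2O.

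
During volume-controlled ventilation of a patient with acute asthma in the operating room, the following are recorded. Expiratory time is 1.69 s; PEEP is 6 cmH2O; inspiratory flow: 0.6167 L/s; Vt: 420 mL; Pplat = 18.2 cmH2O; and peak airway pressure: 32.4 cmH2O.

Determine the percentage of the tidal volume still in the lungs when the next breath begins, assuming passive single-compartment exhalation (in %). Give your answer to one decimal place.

11.9

R = (PIP − Pplat)/V̇ = (32.4 − 18.2) / 0.6167 = 14.2/0.6167 = 23.026 cmH2O·s/L.
C = Vt/(Pplat − PEEP) = 420.0 / (18.2 − 6) = 420.0/12.2 = 34.426 mL/cmH2O.
τ = R × C = 23.026 × 0.03443 L/cmH2O = 0.7928 s.
Fraction remaining at end-expiration = e^(−Te/τ) = e^(−1.69/0.7928) = 0.1186 → 11.86%.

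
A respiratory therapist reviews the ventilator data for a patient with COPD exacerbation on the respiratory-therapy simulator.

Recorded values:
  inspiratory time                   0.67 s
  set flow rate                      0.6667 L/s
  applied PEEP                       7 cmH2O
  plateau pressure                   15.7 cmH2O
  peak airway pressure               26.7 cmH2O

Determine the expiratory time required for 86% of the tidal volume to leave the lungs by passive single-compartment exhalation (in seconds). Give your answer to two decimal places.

Vt = flow × Ti = 0.6667 L/s × 0.67 s × 1000 mL/L = 446.69 mL.
R = (PIP − Pplat)/V̇ = (26.7 − 15.7) / 0.6667 = 11.0/0.6667 = 16.499 cmH2O·s/L.
C = Vt/(Pplat − PEEP) = 446.69 / (15.7 − 7) = 446.69/8.7 = 51.344 mL/cmH2O.
τ = R × C = 16.499 × 0.05134 L/cmH2O = 0.8471 s.
t = −τ·ln(1 − 0.86) = −0.8471·ln(0.14) = 1.665 s.

1.67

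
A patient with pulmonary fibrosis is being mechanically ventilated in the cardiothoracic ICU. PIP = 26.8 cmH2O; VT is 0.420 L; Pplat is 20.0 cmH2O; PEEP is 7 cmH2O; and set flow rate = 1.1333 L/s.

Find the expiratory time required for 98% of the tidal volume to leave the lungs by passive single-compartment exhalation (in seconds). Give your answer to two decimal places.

R = (PIP − Pplat)/V̇ = (26.8 − 20.0) / 1.1333 = 6.8/1.1333 = 6.0 cmH2O·s/L.
C = Vt/(Pplat − PEEP) = 420.0 / (20.0 − 7) = 420.0/13.0 = 32.308 mL/cmH2O.
τ = R × C = 6.0 × 0.03231 L/cmH2O = 0.1939 s.
t = −τ·ln(1 − 0.98) = −0.1939·ln(0.02) = 0.7585 s.

0.76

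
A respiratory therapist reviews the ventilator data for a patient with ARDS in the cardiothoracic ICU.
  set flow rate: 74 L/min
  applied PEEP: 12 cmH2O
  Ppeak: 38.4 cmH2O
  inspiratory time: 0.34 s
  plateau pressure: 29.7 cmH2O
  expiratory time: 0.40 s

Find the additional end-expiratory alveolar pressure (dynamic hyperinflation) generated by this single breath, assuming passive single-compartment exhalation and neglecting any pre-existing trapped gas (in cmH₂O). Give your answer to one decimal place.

Flow: 74 L/min ÷ 60 = 1.2333 L/s.
Vt = flow × Ti = 1.2333 L/s × 0.34 s × 1000 mL/L = 419.32 mL.
R = (PIP − Pplat)/V̇ = (38.4 − 29.7) / 1.2333 = 8.7/1.2333 = 7.054 cmH2O·s/L.
C = Vt/(Pplat − PEEP) = 419.32 / (29.7 − 12) = 419.32/17.7 = 23.69 mL/cmH2O.
τ = R × C = 7.054 × 0.02369 L/cmH2O = 0.1671 s.
Fraction remaining = e^(−Te/τ) = e^(−0.40/0.1671) = 0.09128; trapped volume = 419.32 × 0.09128 = 38.276 mL.
Additional alveolar pressure from trapping ≈ V_trapped / C = 38.276 / 23.69 = 1.616 cmH2O.

1.6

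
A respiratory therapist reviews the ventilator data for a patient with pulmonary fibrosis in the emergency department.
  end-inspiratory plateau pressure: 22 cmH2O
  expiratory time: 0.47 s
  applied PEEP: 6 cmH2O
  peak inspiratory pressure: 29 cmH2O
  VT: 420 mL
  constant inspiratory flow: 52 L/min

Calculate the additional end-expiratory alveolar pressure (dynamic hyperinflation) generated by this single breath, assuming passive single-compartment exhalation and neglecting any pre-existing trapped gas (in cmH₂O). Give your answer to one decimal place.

1.7

Flow: 52 L/min ÷ 60 = 0.8667 L/s.
R = (PIP − Pplat)/V̇ = (29 − 22) / 0.8667 = 7.0/0.8667 = 8.077 cmH2O·s/L.
C = Vt/(Pplat − PEEP) = 420.0 / (22 − 6) = 420.0/16.0 = 26.25 mL/cmH2O.
τ = R × C = 8.077 × 0.02625 L/cmH2O = 0.212 s.
Fraction remaining = e^(−Te/τ) = e^(−0.47/0.212) = 0.1089; trapped volume = 420.0 × 0.1089 = 45.738 mL.
Additional alveolar pressure from trapping ≈ V_trapped / C = 45.738 / 26.25 = 1.742 cmH2O.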